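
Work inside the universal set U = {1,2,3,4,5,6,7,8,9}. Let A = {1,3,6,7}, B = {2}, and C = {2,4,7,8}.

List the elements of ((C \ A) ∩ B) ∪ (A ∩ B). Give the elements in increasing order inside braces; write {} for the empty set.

{2}

C \ A = {2,4,8}
(C \ A) ∩ B = {2}
A ∩ B = {}
((C \ A) ∩ B) ∪ (A ∩ B) = {2}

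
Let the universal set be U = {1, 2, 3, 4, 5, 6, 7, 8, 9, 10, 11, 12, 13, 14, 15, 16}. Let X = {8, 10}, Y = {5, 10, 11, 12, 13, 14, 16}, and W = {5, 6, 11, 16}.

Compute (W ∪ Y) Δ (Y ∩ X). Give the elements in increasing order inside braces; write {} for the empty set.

{5, 6, 11, 12, 13, 14, 16}

W ∪ Y = {5, 6, 10, 11, 12, 13, 14, 16}
Y ∩ X = {10}
(W ∪ Y) Δ (Y ∩ X) = {5, 6, 11, 12, 13, 14, 16}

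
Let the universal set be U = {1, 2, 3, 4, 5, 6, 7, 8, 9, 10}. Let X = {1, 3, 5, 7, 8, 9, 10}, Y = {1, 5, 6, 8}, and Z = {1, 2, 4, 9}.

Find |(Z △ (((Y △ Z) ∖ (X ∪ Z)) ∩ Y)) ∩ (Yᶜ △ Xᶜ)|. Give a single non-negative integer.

Y △ Z = {2, 4, 5, 6, 8, 9}
X ∪ Z = {1, 2, 3, 4, 5, 7, 8, 9, 10}
(Y △ Z) ∖ (X ∪ Z) = {6}
((Y △ Z) ∖ (X ∪ Z)) ∩ Y = {6}
Z △ (((Y △ Z) ∖ (X ∪ Z)) ∩ Y) = {1, 2, 4, 6, 9}
Yᶜ = {2, 3, 4, 7, 9, 10}
Xᶜ = {2, 4, 6}
Yᶜ △ Xᶜ = {3, 6, 7, 9, 10}
(Z △ (((Y △ Z) ∖ (X ∪ Z)) ∩ Y)) ∩ (Yᶜ △ Xᶜ) = {6, 9}
|(Z △ (((Y △ Z) ∖ (X ∪ Z)) ∩ Y)) ∩ (Yᶜ △ Xᶜ)| = 2

2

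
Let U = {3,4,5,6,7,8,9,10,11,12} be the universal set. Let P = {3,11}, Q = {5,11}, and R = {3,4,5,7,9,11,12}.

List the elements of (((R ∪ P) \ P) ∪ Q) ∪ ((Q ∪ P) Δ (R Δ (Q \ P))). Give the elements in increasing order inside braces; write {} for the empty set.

{4,5,7,9,11,12}

R ∪ P = {3,4,5,7,9,11,12}
(R ∪ P) \ P = {4,5,7,9,12}
((R ∪ P) \ P) ∪ Q = {4,5,7,9,11,12}
Q ∪ P = {3,5,11}
Q \ P = {5}
R Δ (Q \ P) = {3,4,7,9,11,12}
(Q ∪ P) Δ (R Δ (Q \ P)) = {4,5,7,9,12}
(((R ∪ P) \ P) ∪ Q) ∪ ((Q ∪ P) Δ (R Δ (Q \ P))) = {4,5,7,9,11,12}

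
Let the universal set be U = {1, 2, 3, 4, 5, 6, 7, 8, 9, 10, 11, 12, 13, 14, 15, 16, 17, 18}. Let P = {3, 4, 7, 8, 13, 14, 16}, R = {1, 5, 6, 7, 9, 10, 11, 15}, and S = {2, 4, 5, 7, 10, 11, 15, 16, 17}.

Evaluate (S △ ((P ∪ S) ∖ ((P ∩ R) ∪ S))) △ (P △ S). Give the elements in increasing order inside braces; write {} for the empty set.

{4, 7, 16}

P ∪ S = {2, 3, 4, 5, 7, 8, 10, 11, 13, 14, 15, 16, 17}
P ∩ R = {7}
(P ∩ R) ∪ S = {2, 4, 5, 7, 10, 11, 15, 16, 17}
(P ∪ S) ∖ ((P ∩ R) ∪ S) = {3, 8, 13, 14}
S △ ((P ∪ S) ∖ ((P ∩ R) ∪ S)) = {2, 3, 4, 5, 7, 8, 10, 11, 13, 14, 15, 16, 17}
P △ S = {2, 3, 5, 8, 10, 11, 13, 14, 15, 17}
(S △ ((P ∪ S) ∖ ((P ∩ R) ∪ S))) △ (P △ S) = {4, 7, 16}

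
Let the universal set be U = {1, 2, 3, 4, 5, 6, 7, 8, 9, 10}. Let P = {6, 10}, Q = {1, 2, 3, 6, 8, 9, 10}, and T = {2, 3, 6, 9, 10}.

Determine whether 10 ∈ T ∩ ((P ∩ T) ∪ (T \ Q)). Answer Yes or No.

10 ∈ P and 10 ∈ T, so 10 ∈ P ∩ T
10 ∈ T and 10 ∈ Q, so 10 ∉ T \ Q
10 ∈ (P ∩ T) and 10 ∉ (T \ Q), so 10 ∈ (P ∩ T) ∪ (T \ Q)
10 ∈ T and 10 ∈ ((P ∩ T) ∪ (T \ Q)), so 10 ∈ T ∩ ((P ∩ T) ∪ (T \ Q))

Yes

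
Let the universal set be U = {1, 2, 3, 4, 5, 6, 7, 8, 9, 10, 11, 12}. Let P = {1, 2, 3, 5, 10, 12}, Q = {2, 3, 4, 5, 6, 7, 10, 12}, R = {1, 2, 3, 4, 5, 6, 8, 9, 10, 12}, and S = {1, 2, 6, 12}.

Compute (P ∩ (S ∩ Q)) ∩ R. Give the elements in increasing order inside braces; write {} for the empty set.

S ∩ Q = {2, 6, 12}
P ∩ (S ∩ Q) = {2, 12}
(P ∩ (S ∩ Q)) ∩ R = {2, 12}

{2, 12}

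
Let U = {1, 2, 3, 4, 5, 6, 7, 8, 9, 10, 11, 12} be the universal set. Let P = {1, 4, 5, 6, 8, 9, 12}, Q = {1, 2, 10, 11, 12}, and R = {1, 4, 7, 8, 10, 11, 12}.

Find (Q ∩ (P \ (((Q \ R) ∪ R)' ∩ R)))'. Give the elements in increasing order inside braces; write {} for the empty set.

Q \ R = {2}
(Q \ R) ∪ R = {1, 2, 4, 7, 8, 10, 11, 12}
((Q \ R) ∪ R)' = {3, 5, 6, 9}
((Q \ R) ∪ R)' ∩ R = {}
P \ (((Q \ R) ∪ R)' ∩ R) = {1, 4, 5, 6, 8, 9, 12}
Q ∩ (P \ (((Q \ R) ∪ R)' ∩ R)) = {1, 12}
(Q ∩ (P \ (((Q \ R) ∪ R)' ∩ R)))' = {2, 3, 4, 5, 6, 7, 8, 9, 10, 11}

{2, 3, 4, 5, 6, 7, 8, 9, 10, 11}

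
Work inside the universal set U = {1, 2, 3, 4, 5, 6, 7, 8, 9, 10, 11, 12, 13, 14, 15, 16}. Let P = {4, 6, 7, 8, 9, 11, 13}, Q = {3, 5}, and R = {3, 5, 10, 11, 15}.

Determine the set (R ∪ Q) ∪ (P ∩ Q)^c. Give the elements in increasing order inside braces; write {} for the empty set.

{1, 2, 3, 4, 5, 6, 7, 8, 9, 10, 11, 12, 13, 14, 15, 16}

R ∪ Q = {3, 5, 10, 11, 15}
P ∩ Q = {}
(P ∩ Q)^c = {1, 2, 3, 4, 5, 6, 7, 8, 9, 10, 11, 12, 13, 14, 15, 16}
(R ∪ Q) ∪ (P ∩ Q)^c = {1, 2, 3, 4, 5, 6, 7, 8, 9, 10, 11, 12, 13, 14, 15, 16}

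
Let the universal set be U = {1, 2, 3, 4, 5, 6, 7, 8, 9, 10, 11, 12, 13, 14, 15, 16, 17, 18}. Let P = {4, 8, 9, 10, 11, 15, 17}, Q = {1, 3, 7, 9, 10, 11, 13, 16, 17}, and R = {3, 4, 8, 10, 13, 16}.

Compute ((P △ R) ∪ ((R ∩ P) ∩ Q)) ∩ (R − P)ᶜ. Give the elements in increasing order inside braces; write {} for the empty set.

{9, 10, 11, 15, 17}

P △ R = {3, 9, 11, 13, 15, 16, 17}
R ∩ P = {4, 8, 10}
(R ∩ P) ∩ Q = {10}
(P △ R) ∪ ((R ∩ P) ∩ Q) = {3, 9, 10, 11, 13, 15, 16, 17}
R − P = {3, 13, 16}
(R − P)ᶜ = {1, 2, 4, 5, 6, 7, 8, 9, 10, 11, 12, 14, 15, 17, 18}
((P △ R) ∪ ((R ∩ P) ∩ Q)) ∩ (R − P)ᶜ = {9, 10, 11, 15, 17}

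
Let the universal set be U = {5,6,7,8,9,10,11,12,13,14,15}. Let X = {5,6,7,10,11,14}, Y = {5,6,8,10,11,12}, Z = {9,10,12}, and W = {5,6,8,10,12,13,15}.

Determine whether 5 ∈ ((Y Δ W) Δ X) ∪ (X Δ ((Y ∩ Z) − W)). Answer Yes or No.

5 ∈ Y and 5 ∈ W, so 5 ∉ Y Δ W
5 ∉ (Y Δ W) and 5 ∈ X, so 5 ∈ (Y Δ W) Δ X
5 ∈ Y and 5 ∉ Z, so 5 ∉ Y ∩ Z
5 ∉ (Y ∩ Z) and 5 ∈ W, so 5 ∉ (Y ∩ Z) − W
5 ∈ X and 5 ∉ ((Y ∩ Z) − W), so 5 ∈ X Δ ((Y ∩ Z) − W)
5 ∈ ((Y Δ W) Δ X) and 5 ∈ (X Δ ((Y ∩ Z) − W)), so 5 ∈ ((Y Δ W) Δ X) ∪ (X Δ ((Y ∩ Z) − W))

Yes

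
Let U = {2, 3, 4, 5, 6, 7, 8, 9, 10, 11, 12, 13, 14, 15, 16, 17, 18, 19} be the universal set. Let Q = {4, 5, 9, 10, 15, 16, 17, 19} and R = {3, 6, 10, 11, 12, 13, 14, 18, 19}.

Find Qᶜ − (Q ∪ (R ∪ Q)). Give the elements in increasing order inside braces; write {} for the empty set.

Qᶜ = {2, 3, 6, 7, 8, 11, 12, 13, 14, 18}
R ∪ Q = {3, 4, 5, 6, 9, 10, 11, 12, 13, 14, 15, 16, 17, 18, 19}
Q ∪ (R ∪ Q) = {3, 4, 5, 6, 9, 10, 11, 12, 13, 14, 15, 16, 17, 18, 19}
Qᶜ − (Q ∪ (R ∪ Q)) = {2, 7, 8}

{2, 7, 8}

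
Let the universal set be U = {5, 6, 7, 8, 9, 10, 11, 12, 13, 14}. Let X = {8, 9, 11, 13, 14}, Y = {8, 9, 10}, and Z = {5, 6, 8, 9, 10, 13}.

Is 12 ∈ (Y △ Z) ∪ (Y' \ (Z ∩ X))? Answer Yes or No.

12 ∉ Y and 12 ∉ Z, so 12 ∉ Y △ Z
12 ∉ Y, so 12 ∈ Y'
12 ∉ Z and 12 ∉ X, so 12 ∉ Z ∩ X
12 ∈ Y' and 12 ∉ (Z ∩ X), so 12 ∈ Y' \ (Z ∩ X)
12 ∉ (Y △ Z) and 12 ∈ (Y' \ (Z ∩ X)), so 12 ∈ (Y △ Z) ∪ (Y' \ (Z ∩ X))

Yes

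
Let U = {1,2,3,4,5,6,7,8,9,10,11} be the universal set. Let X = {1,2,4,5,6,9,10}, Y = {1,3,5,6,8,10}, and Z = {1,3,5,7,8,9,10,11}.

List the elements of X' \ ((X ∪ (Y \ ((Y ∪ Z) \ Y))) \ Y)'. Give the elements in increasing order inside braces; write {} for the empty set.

X' = {3,7,8,11}
Y ∪ Z = {1,3,5,6,7,8,9,10,11}
(Y ∪ Z) \ Y = {7,9,11}
Y \ ((Y ∪ Z) \ Y) = {1,3,5,6,8,10}
X ∪ (Y \ ((Y ∪ Z) \ Y)) = {1,2,3,4,5,6,8,9,10}
(X ∪ (Y \ ((Y ∪ Z) \ Y))) \ Y = {2,4,9}
((X ∪ (Y \ ((Y ∪ Z) \ Y))) \ Y)' = {1,3,5,6,7,8,10,11}
X' \ ((X ∪ (Y \ ((Y ∪ Z) \ Y))) \ Y)' = {}

{}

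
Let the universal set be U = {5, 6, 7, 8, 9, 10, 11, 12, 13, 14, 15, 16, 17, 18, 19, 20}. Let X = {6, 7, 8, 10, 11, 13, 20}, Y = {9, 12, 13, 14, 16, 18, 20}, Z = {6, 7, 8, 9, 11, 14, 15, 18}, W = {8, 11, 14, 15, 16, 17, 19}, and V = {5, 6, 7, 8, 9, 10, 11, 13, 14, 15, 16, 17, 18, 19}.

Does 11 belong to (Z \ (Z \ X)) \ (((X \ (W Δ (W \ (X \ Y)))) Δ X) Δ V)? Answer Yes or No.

Yes

11 ∈ Z and 11 ∈ X, so 11 ∉ Z \ X
11 ∈ Z and 11 ∉ (Z \ X), so 11 ∈ Z \ (Z \ X)
11 ∈ X and 11 ∉ Y, so 11 ∈ X \ Y
11 ∈ W and 11 ∈ (X \ Y), so 11 ∉ W \ (X \ Y)
11 ∈ W and 11 ∉ (W \ (X \ Y)), so 11 ∈ W Δ (W \ (X \ Y))
11 ∈ X and 11 ∈ (W Δ (W \ (X \ Y))), so 11 ∉ X \ (W Δ (W \ (X \ Y)))
11 ∉ (X \ (W Δ (W \ (X \ Y)))) and 11 ∈ X, so 11 ∈ (X \ (W Δ (W \ (X \ Y)))) Δ X
11 ∈ ((X \ (W Δ (W \ (X \ Y)))) Δ X) and 11 ∈ V, so 11 ∉ ((X \ (W Δ (W \ (X \ Y)))) Δ X) Δ V
11 ∈ (Z \ (Z \ X)) and 11 ∉ (((X \ (W Δ (W \ (X \ Y)))) Δ X) Δ V), so 11 ∈ (Z \ (Z \ X)) \ (((X \ (W Δ (W \ (X \ Y)))) Δ X) Δ V)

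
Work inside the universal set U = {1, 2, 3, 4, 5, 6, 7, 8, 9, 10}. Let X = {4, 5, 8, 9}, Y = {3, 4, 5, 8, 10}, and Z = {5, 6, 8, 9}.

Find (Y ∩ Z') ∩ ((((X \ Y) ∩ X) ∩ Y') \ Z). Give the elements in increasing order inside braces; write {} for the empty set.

Z' = {1, 2, 3, 4, 7, 10}
Y ∩ Z' = {3, 4, 10}
X \ Y = {9}
(X \ Y) ∩ X = {9}
Y' = {1, 2, 6, 7, 9}
((X \ Y) ∩ X) ∩ Y' = {9}
(((X \ Y) ∩ X) ∩ Y') \ Z = {}
(Y ∩ Z') ∩ ((((X \ Y) ∩ X) ∩ Y') \ Z) = {}

{}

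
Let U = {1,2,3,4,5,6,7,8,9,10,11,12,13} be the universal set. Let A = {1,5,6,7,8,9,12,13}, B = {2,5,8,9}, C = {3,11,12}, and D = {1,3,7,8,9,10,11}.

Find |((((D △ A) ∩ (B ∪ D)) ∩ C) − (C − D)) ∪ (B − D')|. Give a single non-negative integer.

4

D △ A = {3,5,6,10,11,12,13}
B ∪ D = {1,2,3,5,7,8,9,10,11}
(D △ A) ∩ (B ∪ D) = {3,5,10,11}
((D △ A) ∩ (B ∪ D)) ∩ C = {3,11}
C − D = {12}
(((D △ A) ∩ (B ∪ D)) ∩ C) − (C − D) = {3,11}
D' = {2,4,5,6,12,13}
B − D' = {8,9}
((((D △ A) ∩ (B ∪ D)) ∩ C) − (C − D)) ∪ (B − D') = {3,8,9,11}
|((((D △ A) ∩ (B ∪ D)) ∩ C) − (C − D)) ∪ (B − D')| = 4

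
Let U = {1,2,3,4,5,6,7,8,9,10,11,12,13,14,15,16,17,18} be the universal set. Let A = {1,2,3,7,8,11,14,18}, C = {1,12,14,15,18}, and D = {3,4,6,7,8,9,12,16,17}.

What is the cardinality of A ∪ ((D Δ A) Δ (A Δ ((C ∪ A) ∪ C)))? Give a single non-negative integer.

14

D Δ A = {1,2,4,6,9,11,12,14,16,17,18}
C ∪ A = {1,2,3,7,8,11,12,14,15,18}
(C ∪ A) ∪ C = {1,2,3,7,8,11,12,14,15,18}
A Δ ((C ∪ A) ∪ C) = {12,15}
(D Δ A) Δ (A Δ ((C ∪ A) ∪ C)) = {1,2,4,6,9,11,14,15,16,17,18}
A ∪ ((D Δ A) Δ (A Δ ((C ∪ A) ∪ C))) = {1,2,3,4,6,7,8,9,11,14,15,16,17,18}
|A ∪ ((D Δ A) Δ (A Δ ((C ∪ A) ∪ C)))| = 14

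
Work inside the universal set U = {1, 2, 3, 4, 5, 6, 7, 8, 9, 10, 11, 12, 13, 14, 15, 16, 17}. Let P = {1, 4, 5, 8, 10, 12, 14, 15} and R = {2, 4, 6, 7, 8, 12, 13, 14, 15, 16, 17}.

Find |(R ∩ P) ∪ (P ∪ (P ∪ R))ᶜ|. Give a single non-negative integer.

8

R ∩ P = {4, 8, 12, 14, 15}
P ∪ R = {1, 2, 4, 5, 6, 7, 8, 10, 12, 13, 14, 15, 16, 17}
P ∪ (P ∪ R) = {1, 2, 4, 5, 6, 7, 8, 10, 12, 13, 14, 15, 16, 17}
(P ∪ (P ∪ R))ᶜ = {3, 9, 11}
(R ∩ P) ∪ (P ∪ (P ∪ R))ᶜ = {3, 4, 8, 9, 11, 12, 14, 15}
|(R ∩ P) ∪ (P ∪ (P ∪ R))ᶜ| = 8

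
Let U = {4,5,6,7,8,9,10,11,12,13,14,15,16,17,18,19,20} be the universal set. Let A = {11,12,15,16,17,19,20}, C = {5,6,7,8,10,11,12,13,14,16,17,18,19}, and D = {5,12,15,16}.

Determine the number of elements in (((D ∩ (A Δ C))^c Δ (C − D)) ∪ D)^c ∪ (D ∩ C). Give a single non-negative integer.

A Δ C = {5,6,7,8,10,13,14,15,18,20}
D ∩ (A Δ C) = {5,15}
(D ∩ (A Δ C))^c = {4,6,7,8,9,10,11,12,13,14,16,17,18,19,20}
C − D = {6,7,8,10,11,13,14,17,18,19}
(D ∩ (A Δ C))^c Δ (C − D) = {4,9,12,16,20}
((D ∩ (A Δ C))^c Δ (C − D)) ∪ D = {4,5,9,12,15,16,20}
(((D ∩ (A Δ C))^c Δ (C − D)) ∪ D)^c = {6,7,8,10,11,13,14,17,18,19}
D ∩ C = {5,12,16}
(((D ∩ (A Δ C))^c Δ (C − D)) ∪ D)^c ∪ (D ∩ C) = {5,6,7,8,10,11,12,13,14,16,17,18,19}
|(((D ∩ (A Δ C))^c Δ (C − D)) ∪ D)^c ∪ (D ∩ C)| = 13

13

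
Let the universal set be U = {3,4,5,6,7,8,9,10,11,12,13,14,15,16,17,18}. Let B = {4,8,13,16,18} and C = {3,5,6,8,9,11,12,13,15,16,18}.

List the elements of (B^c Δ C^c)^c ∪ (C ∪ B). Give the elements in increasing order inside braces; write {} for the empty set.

B^c = {3,5,6,7,9,10,11,12,14,15,17}
C^c = {4,7,10,14,17}
B^c Δ C^c = {3,4,5,6,9,11,12,15}
(B^c Δ C^c)^c = {7,8,10,13,14,16,17,18}
C ∪ B = {3,4,5,6,8,9,11,12,13,15,16,18}
(B^c Δ C^c)^c ∪ (C ∪ B) = {3,4,5,6,7,8,9,10,11,12,13,14,15,16,17,18}

{3,4,5,6,7,8,9,10,11,12,13,14,15,16,17,18}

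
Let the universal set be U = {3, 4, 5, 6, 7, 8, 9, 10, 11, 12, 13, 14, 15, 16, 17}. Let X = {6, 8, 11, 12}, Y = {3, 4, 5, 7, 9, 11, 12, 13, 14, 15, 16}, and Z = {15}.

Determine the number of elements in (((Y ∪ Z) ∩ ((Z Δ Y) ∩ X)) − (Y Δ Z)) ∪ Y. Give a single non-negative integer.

Y ∪ Z = {3, 4, 5, 7, 9, 11, 12, 13, 14, 15, 16}
Z Δ Y = {3, 4, 5, 7, 9, 11, 12, 13, 14, 16}
(Z Δ Y) ∩ X = {11, 12}
(Y ∪ Z) ∩ ((Z Δ Y) ∩ X) = {11, 12}
Y Δ Z = {3, 4, 5, 7, 9, 11, 12, 13, 14, 16}
((Y ∪ Z) ∩ ((Z Δ Y) ∩ X)) − (Y Δ Z) = {}
(((Y ∪ Z) ∩ ((Z Δ Y) ∩ X)) − (Y Δ Z)) ∪ Y = {3, 4, 5, 7, 9, 11, 12, 13, 14, 15, 16}
|(((Y ∪ Z) ∩ ((Z Δ Y) ∩ X)) − (Y Δ Z)) ∪ Y| = 11

11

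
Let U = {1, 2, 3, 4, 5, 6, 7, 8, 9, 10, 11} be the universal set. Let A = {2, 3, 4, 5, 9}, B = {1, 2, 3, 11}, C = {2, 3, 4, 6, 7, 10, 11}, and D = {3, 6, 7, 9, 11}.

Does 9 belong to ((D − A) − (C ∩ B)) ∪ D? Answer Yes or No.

9 ∈ D and 9 ∈ A, so 9 ∉ D − A
9 ∉ C and 9 ∉ B, so 9 ∉ C ∩ B
9 ∉ (D − A) and 9 ∉ (C ∩ B), so 9 ∉ (D − A) − (C ∩ B)
9 ∉ ((D − A) − (C ∩ B)) and 9 ∈ D, so 9 ∈ ((D − A) − (C ∩ B)) ∪ D

Yes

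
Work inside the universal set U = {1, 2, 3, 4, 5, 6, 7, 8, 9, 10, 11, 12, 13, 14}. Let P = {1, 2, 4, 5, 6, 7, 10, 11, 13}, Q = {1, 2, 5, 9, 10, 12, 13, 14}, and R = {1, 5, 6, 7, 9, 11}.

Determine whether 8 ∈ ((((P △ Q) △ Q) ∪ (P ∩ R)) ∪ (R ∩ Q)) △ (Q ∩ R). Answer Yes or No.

8 ∉ P and 8 ∉ Q, so 8 ∉ P △ Q
8 ∉ (P △ Q) and 8 ∉ Q, so 8 ∉ (P △ Q) △ Q
8 ∉ P and 8 ∉ R, so 8 ∉ P ∩ R
8 ∉ ((P △ Q) △ Q) and 8 ∉ (P ∩ R), so 8 ∉ ((P △ Q) △ Q) ∪ (P ∩ R)
8 ∉ R and 8 ∉ Q, so 8 ∉ R ∩ Q
8 ∉ (((P △ Q) △ Q) ∪ (P ∩ R)) and 8 ∉ (R ∩ Q), so 8 ∉ (((P △ Q) △ Q) ∪ (P ∩ R)) ∪ (R ∩ Q)
8 ∉ Q and 8 ∉ R, so 8 ∉ Q ∩ R
8 ∉ ((((P △ Q) △ Q) ∪ (P ∩ R)) ∪ (R ∩ Q)) and 8 ∉ (Q ∩ R), so 8 ∉ ((((P △ Q) △ Q) ∪ (P ∩ R)) ∪ (R ∩ Q)) △ (Q ∩ R)

No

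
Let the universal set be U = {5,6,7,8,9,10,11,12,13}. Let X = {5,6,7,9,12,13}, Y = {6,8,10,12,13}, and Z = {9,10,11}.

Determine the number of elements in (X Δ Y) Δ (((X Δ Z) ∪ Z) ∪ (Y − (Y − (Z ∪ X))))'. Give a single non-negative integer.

4

X Δ Y = {5,7,8,9,10}
X Δ Z = {5,6,7,10,11,12,13}
(X Δ Z) ∪ Z = {5,6,7,9,10,11,12,13}
Z ∪ X = {5,6,7,9,10,11,12,13}
Y − (Z ∪ X) = {8}
Y − (Y − (Z ∪ X)) = {6,10,12,13}
((X Δ Z) ∪ Z) ∪ (Y − (Y − (Z ∪ X))) = {5,6,7,9,10,11,12,13}
(((X Δ Z) ∪ Z) ∪ (Y − (Y − (Z ∪ X))))' = {8}
(X Δ Y) Δ (((X Δ Z) ∪ Z) ∪ (Y − (Y − (Z ∪ X))))' = {5,7,9,10}
|(X Δ Y) Δ (((X Δ Z) ∪ Z) ∪ (Y − (Y − (Z ∪ X))))'| = 4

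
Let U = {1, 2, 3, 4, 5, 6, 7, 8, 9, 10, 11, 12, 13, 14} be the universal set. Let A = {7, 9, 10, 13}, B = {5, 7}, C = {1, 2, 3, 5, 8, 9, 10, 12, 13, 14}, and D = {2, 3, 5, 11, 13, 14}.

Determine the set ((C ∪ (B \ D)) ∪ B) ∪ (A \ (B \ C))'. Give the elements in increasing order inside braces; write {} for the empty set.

{1, 2, 3, 4, 5, 6, 7, 8, 9, 10, 11, 12, 13, 14}

B \ D = {7}
C ∪ (B \ D) = {1, 2, 3, 5, 7, 8, 9, 10, 12, 13, 14}
(C ∪ (B \ D)) ∪ B = {1, 2, 3, 5, 7, 8, 9, 10, 12, 13, 14}
B \ C = {7}
A \ (B \ C) = {9, 10, 13}
(A \ (B \ C))' = {1, 2, 3, 4, 5, 6, 7, 8, 11, 12, 14}
((C ∪ (B \ D)) ∪ B) ∪ (A \ (B \ C))' = {1, 2, 3, 4, 5, 6, 7, 8, 9, 10, 11, 12, 13, 14}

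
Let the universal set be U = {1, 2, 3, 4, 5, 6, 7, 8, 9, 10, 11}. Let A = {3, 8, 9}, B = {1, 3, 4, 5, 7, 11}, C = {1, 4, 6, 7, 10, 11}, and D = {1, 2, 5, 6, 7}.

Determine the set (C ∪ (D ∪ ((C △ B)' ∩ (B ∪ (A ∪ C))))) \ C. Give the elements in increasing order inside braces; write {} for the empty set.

{2, 5, 8, 9}

C △ B = {3, 5, 6, 10}
(C △ B)' = {1, 2, 4, 7, 8, 9, 11}
A ∪ C = {1, 3, 4, 6, 7, 8, 9, 10, 11}
B ∪ (A ∪ C) = {1, 3, 4, 5, 6, 7, 8, 9, 10, 11}
(C △ B)' ∩ (B ∪ (A ∪ C)) = {1, 4, 7, 8, 9, 11}
D ∪ ((C △ B)' ∩ (B ∪ (A ∪ C))) = {1, 2, 4, 5, 6, 7, 8, 9, 11}
C ∪ (D ∪ ((C △ B)' ∩ (B ∪ (A ∪ C)))) = {1, 2, 4, 5, 6, 7, 8, 9, 10, 11}
(C ∪ (D ∪ ((C △ B)' ∩ (B ∪ (A ∪ C))))) \ C = {2, 5, 8, 9}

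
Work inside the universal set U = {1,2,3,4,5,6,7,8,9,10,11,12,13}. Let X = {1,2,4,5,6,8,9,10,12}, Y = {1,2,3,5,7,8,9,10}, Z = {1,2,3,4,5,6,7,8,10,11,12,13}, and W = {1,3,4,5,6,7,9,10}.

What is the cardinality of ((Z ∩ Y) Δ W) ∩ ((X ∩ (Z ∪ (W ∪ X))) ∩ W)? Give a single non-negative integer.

Z ∩ Y = {1,2,3,5,7,8,10}
(Z ∩ Y) Δ W = {2,4,6,8,9}
W ∪ X = {1,2,3,4,5,6,7,8,9,10,12}
Z ∪ (W ∪ X) = {1,2,3,4,5,6,7,8,9,10,11,12,13}
X ∩ (Z ∪ (W ∪ X)) = {1,2,4,5,6,8,9,10,12}
(X ∩ (Z ∪ (W ∪ X))) ∩ W = {1,4,5,6,9,10}
((Z ∩ Y) Δ W) ∩ ((X ∩ (Z ∪ (W ∪ X))) ∩ W) = {4,6,9}
|((Z ∩ Y) Δ W) ∩ ((X ∩ (Z ∪ (W ∪ X))) ∩ W)| = 3

3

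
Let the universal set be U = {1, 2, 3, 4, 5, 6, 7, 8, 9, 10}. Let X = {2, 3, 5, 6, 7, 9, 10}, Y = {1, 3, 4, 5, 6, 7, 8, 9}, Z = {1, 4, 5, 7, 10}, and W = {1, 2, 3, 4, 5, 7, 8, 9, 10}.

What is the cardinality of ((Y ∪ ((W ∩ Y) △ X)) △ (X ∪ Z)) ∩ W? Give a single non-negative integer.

W ∩ Y = {1, 3, 4, 5, 7, 8, 9}
(W ∩ Y) △ X = {1, 2, 4, 6, 8, 10}
Y ∪ ((W ∩ Y) △ X) = {1, 2, 3, 4, 5, 6, 7, 8, 9, 10}
X ∪ Z = {1, 2, 3, 4, 5, 6, 7, 9, 10}
(Y ∪ ((W ∩ Y) △ X)) △ (X ∪ Z) = {8}
((Y ∪ ((W ∩ Y) △ X)) △ (X ∪ Z)) ∩ W = {8}
|((Y ∪ ((W ∩ Y) △ X)) △ (X ∪ Z)) ∩ W| = 1

1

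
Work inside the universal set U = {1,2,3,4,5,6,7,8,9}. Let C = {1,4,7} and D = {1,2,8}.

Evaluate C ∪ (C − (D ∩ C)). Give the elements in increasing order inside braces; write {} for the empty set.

{1,4,7}

D ∩ C = {1}
C − (D ∩ C) = {4,7}
C ∪ (C − (D ∩ C)) = {1,4,7}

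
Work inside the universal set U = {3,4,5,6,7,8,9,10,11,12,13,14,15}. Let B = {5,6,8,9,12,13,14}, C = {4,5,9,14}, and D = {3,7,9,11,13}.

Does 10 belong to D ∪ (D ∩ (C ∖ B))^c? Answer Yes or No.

Yes

10 ∉ C and 10 ∉ B, so 10 ∉ C ∖ B
10 ∉ D and 10 ∉ (C ∖ B), so 10 ∉ D ∩ (C ∖ B)
10 ∈ (D ∩ (C ∖ B))^c since 10 ∉ (D ∩ (C ∖ B))
10 ∉ D and 10 ∈ (D ∩ (C ∖ B))^c, so 10 ∈ D ∪ (D ∩ (C ∖ B))^c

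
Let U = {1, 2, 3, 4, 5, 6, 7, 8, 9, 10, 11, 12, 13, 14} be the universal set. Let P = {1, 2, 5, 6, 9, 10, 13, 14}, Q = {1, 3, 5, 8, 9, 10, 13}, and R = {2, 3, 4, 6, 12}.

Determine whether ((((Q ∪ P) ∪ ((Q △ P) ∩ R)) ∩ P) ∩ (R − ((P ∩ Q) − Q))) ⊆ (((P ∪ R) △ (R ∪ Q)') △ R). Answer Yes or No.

No

Q ∪ P = {1, 2, 3, 5, 6, 8, 9, 10, 13, 14}
Q △ P = {2, 3, 6, 8, 14}
(Q △ P) ∩ R = {2, 3, 6}
(Q ∪ P) ∪ ((Q △ P) ∩ R) = {1, 2, 3, 5, 6, 8, 9, 10, 13, 14}
((Q ∪ P) ∪ ((Q △ P) ∩ R)) ∩ P = {1, 2, 5, 6, 9, 10, 13, 14}
P ∩ Q = {1, 5, 9, 10, 13}
(P ∩ Q) − Q = {}
R − ((P ∩ Q) − Q) = {2, 3, 4, 6, 12}
(((Q ∪ P) ∪ ((Q △ P) ∩ R)) ∩ P) ∩ (R − ((P ∩ Q) − Q)) = {2, 6}
P ∪ R = {1, 2, 3, 4, 5, 6, 9, 10, 12, 13, 14}
R ∪ Q = {1, 2, 3, 4, 5, 6, 8, 9, 10, 12, 13}
(R ∪ Q)' = {7, 11, 14}
(P ∪ R) △ (R ∪ Q)' = {1, 2, 3, 4, 5, 6, 7, 9, 10, 11, 12, 13}
((P ∪ R) △ (R ∪ Q)') △ R = {1, 5, 7, 9, 10, 11, 13}
2 ∈ (((Q ∪ P) ∪ ((Q △ P) ∩ R)) ∩ P) ∩ (R − ((P ∩ Q) − Q)) but 2 ∉ ((P ∪ R) △ (R ∪ Q)') △ R, so the inclusion fails.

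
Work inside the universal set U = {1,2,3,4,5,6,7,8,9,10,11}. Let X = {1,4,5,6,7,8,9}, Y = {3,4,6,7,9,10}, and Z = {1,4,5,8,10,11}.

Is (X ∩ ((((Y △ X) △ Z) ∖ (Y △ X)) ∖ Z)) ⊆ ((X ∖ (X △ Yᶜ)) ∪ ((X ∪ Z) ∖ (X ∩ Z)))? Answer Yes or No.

Yes

Y △ X = {1,3,5,8,10}
(Y △ X) △ Z = {3,4,11}
((Y △ X) △ Z) ∖ (Y △ X) = {4,11}
(((Y △ X) △ Z) ∖ (Y △ X)) ∖ Z = {}
X ∩ ((((Y △ X) △ Z) ∖ (Y △ X)) ∖ Z) = {}
Yᶜ = {1,2,5,8,11}
X △ Yᶜ = {2,4,6,7,9,11}
X ∖ (X △ Yᶜ) = {1,5,8}
X ∪ Z = {1,4,5,6,7,8,9,10,11}
X ∩ Z = {1,4,5,8}
(X ∪ Z) ∖ (X ∩ Z) = {6,7,9,10,11}
(X ∖ (X △ Yᶜ)) ∪ ((X ∪ Z) ∖ (X ∩ Z)) = {1,5,6,7,8,9,10,11}
Every element of {} is in {1,5,6,7,8,9,10,11}, so X ∩ ((((Y △ X) △ Z) ∖ (Y △ X)) ∖ Z) ⊆ (X ∖ (X △ Yᶜ)) ∪ ((X ∪ Z) ∖ (X ∩ Z)).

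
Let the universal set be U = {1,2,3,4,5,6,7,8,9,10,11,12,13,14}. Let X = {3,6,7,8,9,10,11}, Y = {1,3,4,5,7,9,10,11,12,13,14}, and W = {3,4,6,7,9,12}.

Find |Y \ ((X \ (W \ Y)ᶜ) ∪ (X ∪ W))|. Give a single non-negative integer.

4

W \ Y = {6}
(W \ Y)ᶜ = {1,2,3,4,5,7,8,9,10,11,12,13,14}
X \ (W \ Y)ᶜ = {6}
X ∪ W = {3,4,6,7,8,9,10,11,12}
(X \ (W \ Y)ᶜ) ∪ (X ∪ W) = {3,4,6,7,8,9,10,11,12}
Y \ ((X \ (W \ Y)ᶜ) ∪ (X ∪ W)) = {1,5,13,14}
|Y \ ((X \ (W \ Y)ᶜ) ∪ (X ∪ W))| = 4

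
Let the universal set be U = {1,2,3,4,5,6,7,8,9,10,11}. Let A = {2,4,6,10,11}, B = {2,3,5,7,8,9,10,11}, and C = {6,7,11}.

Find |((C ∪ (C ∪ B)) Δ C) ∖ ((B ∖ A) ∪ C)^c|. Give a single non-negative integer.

4

C ∪ B = {2,3,5,6,7,8,9,10,11}
C ∪ (C ∪ B) = {2,3,5,6,7,8,9,10,11}
(C ∪ (C ∪ B)) Δ C = {2,3,5,8,9,10}
B ∖ A = {3,5,7,8,9}
(B ∖ A) ∪ C = {3,5,6,7,8,9,11}
((B ∖ A) ∪ C)^c = {1,2,4,10}
((C ∪ (C ∪ B)) Δ C) ∖ ((B ∖ A) ∪ C)^c = {3,5,8,9}
|((C ∪ (C ∪ B)) Δ C) ∖ ((B ∖ A) ∪ C)^c| = 4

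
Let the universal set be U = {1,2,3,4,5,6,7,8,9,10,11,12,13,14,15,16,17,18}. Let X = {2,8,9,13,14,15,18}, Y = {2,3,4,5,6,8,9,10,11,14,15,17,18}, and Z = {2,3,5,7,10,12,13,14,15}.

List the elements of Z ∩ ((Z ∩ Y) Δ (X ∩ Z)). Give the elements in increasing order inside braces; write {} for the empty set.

{3,5,10,13}

Z ∩ Y = {2,3,5,10,14,15}
X ∩ Z = {2,13,14,15}
(Z ∩ Y) Δ (X ∩ Z) = {3,5,10,13}
Z ∩ ((Z ∩ Y) Δ (X ∩ Z)) = {3,5,10,13}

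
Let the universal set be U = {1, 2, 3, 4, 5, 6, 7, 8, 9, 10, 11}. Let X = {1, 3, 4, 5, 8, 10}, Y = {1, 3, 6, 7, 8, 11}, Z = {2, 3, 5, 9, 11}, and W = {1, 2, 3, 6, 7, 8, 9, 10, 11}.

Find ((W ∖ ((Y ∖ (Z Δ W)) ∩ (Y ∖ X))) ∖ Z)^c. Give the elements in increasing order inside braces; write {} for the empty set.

{2, 3, 4, 5, 9, 11}

Z Δ W = {1, 5, 6, 7, 8, 10}
Y ∖ (Z Δ W) = {3, 11}
Y ∖ X = {6, 7, 11}
(Y ∖ (Z Δ W)) ∩ (Y ∖ X) = {11}
W ∖ ((Y ∖ (Z Δ W)) ∩ (Y ∖ X)) = {1, 2, 3, 6, 7, 8, 9, 10}
(W ∖ ((Y ∖ (Z Δ W)) ∩ (Y ∖ X))) ∖ Z = {1, 6, 7, 8, 10}
((W ∖ ((Y ∖ (Z Δ W)) ∩ (Y ∖ X))) ∖ Z)^c = {2, 3, 4, 5, 9, 11}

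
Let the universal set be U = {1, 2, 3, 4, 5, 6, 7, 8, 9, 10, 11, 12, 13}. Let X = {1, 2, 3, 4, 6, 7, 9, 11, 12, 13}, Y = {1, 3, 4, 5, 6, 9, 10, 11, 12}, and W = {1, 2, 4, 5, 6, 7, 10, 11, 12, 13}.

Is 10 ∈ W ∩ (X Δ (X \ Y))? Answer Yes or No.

10 ∉ X and 10 ∈ Y, so 10 ∉ X \ Y
10 ∉ X and 10 ∉ (X \ Y), so 10 ∉ X Δ (X \ Y)
10 ∈ W and 10 ∉ (X Δ (X \ Y)), so 10 ∉ W ∩ (X Δ (X \ Y))

No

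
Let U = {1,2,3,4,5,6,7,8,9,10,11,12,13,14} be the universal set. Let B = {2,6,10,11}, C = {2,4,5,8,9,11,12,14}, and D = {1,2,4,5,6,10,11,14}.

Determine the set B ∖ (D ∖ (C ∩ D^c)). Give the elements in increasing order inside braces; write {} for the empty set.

D^c = {3,7,8,9,12,13}
C ∩ D^c = {8,9,12}
D ∖ (C ∩ D^c) = {1,2,4,5,6,10,11,14}
B ∖ (D ∖ (C ∩ D^c)) = {}

{}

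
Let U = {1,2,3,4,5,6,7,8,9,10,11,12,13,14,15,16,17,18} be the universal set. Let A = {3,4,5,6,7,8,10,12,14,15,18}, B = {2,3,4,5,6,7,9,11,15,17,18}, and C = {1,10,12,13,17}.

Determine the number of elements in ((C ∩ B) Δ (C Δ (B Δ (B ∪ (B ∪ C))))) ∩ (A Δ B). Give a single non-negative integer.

0

C ∩ B = {17}
B ∪ C = {1,2,3,4,5,6,7,9,10,11,12,13,15,17,18}
B ∪ (B ∪ C) = {1,2,3,4,5,6,7,9,10,11,12,13,15,17,18}
B Δ (B ∪ (B ∪ C)) = {1,10,12,13}
C Δ (B Δ (B ∪ (B ∪ C))) = {17}
(C ∩ B) Δ (C Δ (B Δ (B ∪ (B ∪ C)))) = {}
A Δ B = {2,8,9,10,11,12,14,17}
((C ∩ B) Δ (C Δ (B Δ (B ∪ (B ∪ C))))) ∩ (A Δ B) = {}
|((C ∩ B) Δ (C Δ (B Δ (B ∪ (B ∪ C))))) ∩ (A Δ B)| = 0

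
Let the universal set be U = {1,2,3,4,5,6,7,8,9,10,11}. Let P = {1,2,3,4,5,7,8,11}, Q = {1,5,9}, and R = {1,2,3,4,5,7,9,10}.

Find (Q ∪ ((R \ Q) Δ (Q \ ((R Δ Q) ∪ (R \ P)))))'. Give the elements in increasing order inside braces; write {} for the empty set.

{6,8,11}

R \ Q = {2,3,4,7,10}
R Δ Q = {2,3,4,7,10}
R \ P = {9,10}
(R Δ Q) ∪ (R \ P) = {2,3,4,7,9,10}
Q \ ((R Δ Q) ∪ (R \ P)) = {1,5}
(R \ Q) Δ (Q \ ((R Δ Q) ∪ (R \ P))) = {1,2,3,4,5,7,10}
Q ∪ ((R \ Q) Δ (Q \ ((R Δ Q) ∪ (R \ P)))) = {1,2,3,4,5,7,9,10}
(Q ∪ ((R \ Q) Δ (Q \ ((R Δ Q) ∪ (R \ P)))))' = {6,8,11}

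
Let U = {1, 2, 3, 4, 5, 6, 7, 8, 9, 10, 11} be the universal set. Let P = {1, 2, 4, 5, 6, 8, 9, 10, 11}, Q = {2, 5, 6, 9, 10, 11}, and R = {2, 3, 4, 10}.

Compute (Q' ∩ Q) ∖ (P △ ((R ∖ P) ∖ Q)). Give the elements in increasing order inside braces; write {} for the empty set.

Q' = {1, 3, 4, 7, 8}
Q' ∩ Q = {}
R ∖ P = {3}
(R ∖ P) ∖ Q = {3}
P △ ((R ∖ P) ∖ Q) = {1, 2, 3, 4, 5, 6, 8, 9, 10, 11}
(Q' ∩ Q) ∖ (P △ ((R ∖ P) ∖ Q)) = {}

{}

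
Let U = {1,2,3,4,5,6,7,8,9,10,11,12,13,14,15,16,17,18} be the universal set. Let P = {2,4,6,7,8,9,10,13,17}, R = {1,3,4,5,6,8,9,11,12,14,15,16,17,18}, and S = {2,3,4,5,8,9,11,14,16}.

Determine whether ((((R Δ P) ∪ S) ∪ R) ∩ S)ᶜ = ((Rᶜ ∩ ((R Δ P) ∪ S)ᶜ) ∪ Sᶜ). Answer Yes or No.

R Δ P = {1,2,3,5,7,10,11,12,13,14,15,16,18}
(R Δ P) ∪ S = {1,2,3,4,5,7,8,9,10,11,12,13,14,15,16,18}
((R Δ P) ∪ S) ∪ R = {1,2,3,4,5,6,7,8,9,10,11,12,13,14,15,16,17,18}
(((R Δ P) ∪ S) ∪ R) ∩ S = {2,3,4,5,8,9,11,14,16}
((((R Δ P) ∪ S) ∪ R) ∩ S)ᶜ = {1,6,7,10,12,13,15,17,18}
Rᶜ = {2,7,10,13}
((R Δ P) ∪ S)ᶜ = {6,17}
Rᶜ ∩ ((R Δ P) ∪ S)ᶜ = {}
Sᶜ = {1,6,7,10,12,13,15,17,18}
(Rᶜ ∩ ((R Δ P) ∪ S)ᶜ) ∪ Sᶜ = {1,6,7,10,12,13,15,17,18}
Both equal {1,6,7,10,12,13,15,17,18}, so ((((R Δ P) ∪ S) ∪ R) ∩ S)ᶜ = (Rᶜ ∩ ((R Δ P) ∪ S)ᶜ) ∪ Sᶜ.

Yes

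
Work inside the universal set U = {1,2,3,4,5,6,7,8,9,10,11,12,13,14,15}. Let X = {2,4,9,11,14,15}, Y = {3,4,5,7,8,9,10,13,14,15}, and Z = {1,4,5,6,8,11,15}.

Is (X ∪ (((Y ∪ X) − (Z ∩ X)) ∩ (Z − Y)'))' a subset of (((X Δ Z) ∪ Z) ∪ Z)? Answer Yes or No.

Y ∪ X = {2,3,4,5,7,8,9,10,11,13,14,15}
Z ∩ X = {4,11,15}
(Y ∪ X) − (Z ∩ X) = {2,3,5,7,8,9,10,13,14}
Z − Y = {1,6,11}
(Z − Y)' = {2,3,4,5,7,8,9,10,12,13,14,15}
((Y ∪ X) − (Z ∩ X)) ∩ (Z − Y)' = {2,3,5,7,8,9,10,13,14}
X ∪ (((Y ∪ X) − (Z ∩ X)) ∩ (Z − Y)') = {2,3,4,5,7,8,9,10,11,13,14,15}
(X ∪ (((Y ∪ X) − (Z ∩ X)) ∩ (Z − Y)'))' = {1,6,12}
X Δ Z = {1,2,5,6,8,9,14}
(X Δ Z) ∪ Z = {1,2,4,5,6,8,9,11,14,15}
((X Δ Z) ∪ Z) ∪ Z = {1,2,4,5,6,8,9,11,14,15}
12 ∈ (X ∪ (((Y ∪ X) − (Z ∩ X)) ∩ (Z − Y)'))' but 12 ∉ ((X Δ Z) ∪ Z) ∪ Z, so the inclusion fails.

No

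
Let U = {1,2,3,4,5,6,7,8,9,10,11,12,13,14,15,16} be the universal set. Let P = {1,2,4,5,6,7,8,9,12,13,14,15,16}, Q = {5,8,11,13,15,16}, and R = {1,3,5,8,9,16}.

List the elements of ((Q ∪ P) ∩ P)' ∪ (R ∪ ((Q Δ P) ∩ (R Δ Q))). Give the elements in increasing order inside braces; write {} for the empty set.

{1,3,5,8,9,10,11,16}

Q ∪ P = {1,2,4,5,6,7,8,9,11,12,13,14,15,16}
(Q ∪ P) ∩ P = {1,2,4,5,6,7,8,9,12,13,14,15,16}
((Q ∪ P) ∩ P)' = {3,10,11}
Q Δ P = {1,2,4,6,7,9,11,12,14}
R Δ Q = {1,3,9,11,13,15}
(Q Δ P) ∩ (R Δ Q) = {1,9,11}
R ∪ ((Q Δ P) ∩ (R Δ Q)) = {1,3,5,8,9,11,16}
((Q ∪ P) ∩ P)' ∪ (R ∪ ((Q Δ P) ∩ (R Δ Q))) = {1,3,5,8,9,10,11,16}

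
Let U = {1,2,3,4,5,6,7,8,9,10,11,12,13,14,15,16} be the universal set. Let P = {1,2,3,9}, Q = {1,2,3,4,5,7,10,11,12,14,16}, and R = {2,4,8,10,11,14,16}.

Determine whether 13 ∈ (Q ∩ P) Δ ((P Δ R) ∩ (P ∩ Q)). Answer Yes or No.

13 ∉ Q and 13 ∉ P, so 13 ∉ Q ∩ P
13 ∉ P and 13 ∉ R, so 13 ∉ P Δ R
13 ∉ P and 13 ∉ Q, so 13 ∉ P ∩ Q
13 ∉ (P Δ R) and 13 ∉ (P ∩ Q), so 13 ∉ (P Δ R) ∩ (P ∩ Q)
13 ∉ (Q ∩ P) and 13 ∉ ((P Δ R) ∩ (P ∩ Q)), so 13 ∉ (Q ∩ P) Δ ((P Δ R) ∩ (P ∩ Q))

No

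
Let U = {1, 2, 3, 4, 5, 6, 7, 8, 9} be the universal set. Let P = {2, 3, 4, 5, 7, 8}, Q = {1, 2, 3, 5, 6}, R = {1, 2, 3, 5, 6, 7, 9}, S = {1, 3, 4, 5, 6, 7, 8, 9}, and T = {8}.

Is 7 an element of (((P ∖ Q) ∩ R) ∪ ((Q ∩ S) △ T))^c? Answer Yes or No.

No

7 ∈ P and 7 ∉ Q, so 7 ∈ P ∖ Q
7 ∈ (P ∖ Q) and 7 ∈ R, so 7 ∈ (P ∖ Q) ∩ R
7 ∉ Q and 7 ∈ S, so 7 ∉ Q ∩ S
7 ∉ (Q ∩ S) and 7 ∉ T, so 7 ∉ (Q ∩ S) △ T
7 ∈ ((P ∖ Q) ∩ R) and 7 ∉ ((Q ∩ S) △ T), so 7 ∈ ((P ∖ Q) ∩ R) ∪ ((Q ∩ S) △ T)
7 ∉ (((P ∖ Q) ∩ R) ∪ ((Q ∩ S) △ T))^c since 7 ∈ (((P ∖ Q) ∩ R) ∪ ((Q ∩ S) △ T))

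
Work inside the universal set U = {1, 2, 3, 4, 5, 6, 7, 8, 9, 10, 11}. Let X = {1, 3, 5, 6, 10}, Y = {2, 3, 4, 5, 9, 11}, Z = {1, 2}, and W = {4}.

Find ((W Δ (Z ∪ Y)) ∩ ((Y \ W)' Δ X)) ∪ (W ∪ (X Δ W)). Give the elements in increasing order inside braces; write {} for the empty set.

Z ∪ Y = {1, 2, 3, 4, 5, 9, 11}
W Δ (Z ∪ Y) = {1, 2, 3, 5, 9, 11}
Y \ W = {2, 3, 5, 9, 11}
(Y \ W)' = {1, 4, 6, 7, 8, 10}
(Y \ W)' Δ X = {3, 4, 5, 7, 8}
(W Δ (Z ∪ Y)) ∩ ((Y \ W)' Δ X) = {3, 5}
X Δ W = {1, 3, 4, 5, 6, 10}
W ∪ (X Δ W) = {1, 3, 4, 5, 6, 10}
((W Δ (Z ∪ Y)) ∩ ((Y \ W)' Δ X)) ∪ (W ∪ (X Δ W)) = {1, 3, 4, 5, 6, 10}

{1, 3, 4, 5, 6, 10}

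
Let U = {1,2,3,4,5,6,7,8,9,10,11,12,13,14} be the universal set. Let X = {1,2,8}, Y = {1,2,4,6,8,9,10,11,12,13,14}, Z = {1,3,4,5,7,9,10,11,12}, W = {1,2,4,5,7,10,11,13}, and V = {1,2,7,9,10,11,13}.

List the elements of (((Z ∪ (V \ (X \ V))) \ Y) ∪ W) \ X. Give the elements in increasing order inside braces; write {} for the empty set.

X \ V = {8}
V \ (X \ V) = {1,2,7,9,10,11,13}
Z ∪ (V \ (X \ V)) = {1,2,3,4,5,7,9,10,11,12,13}
(Z ∪ (V \ (X \ V))) \ Y = {3,5,7}
((Z ∪ (V \ (X \ V))) \ Y) ∪ W = {1,2,3,4,5,7,10,11,13}
(((Z ∪ (V \ (X \ V))) \ Y) ∪ W) \ X = {3,4,5,7,10,11,13}

{3,4,5,7,10,11,13}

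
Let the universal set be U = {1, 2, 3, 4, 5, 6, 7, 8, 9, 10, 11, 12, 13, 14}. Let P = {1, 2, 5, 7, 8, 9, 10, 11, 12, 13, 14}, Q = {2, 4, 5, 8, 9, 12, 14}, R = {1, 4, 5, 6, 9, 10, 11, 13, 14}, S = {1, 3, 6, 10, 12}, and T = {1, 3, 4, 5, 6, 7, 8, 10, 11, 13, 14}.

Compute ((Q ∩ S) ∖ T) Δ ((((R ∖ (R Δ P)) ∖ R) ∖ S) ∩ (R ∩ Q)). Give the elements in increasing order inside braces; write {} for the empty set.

{12}

Q ∩ S = {12}
(Q ∩ S) ∖ T = {12}
R Δ P = {2, 4, 6, 7, 8, 12}
R ∖ (R Δ P) = {1, 5, 9, 10, 11, 13, 14}
(R ∖ (R Δ P)) ∖ R = {}
((R ∖ (R Δ P)) ∖ R) ∖ S = {}
R ∩ Q = {4, 5, 9, 14}
(((R ∖ (R Δ P)) ∖ R) ∖ S) ∩ (R ∩ Q) = {}
((Q ∩ S) ∖ T) Δ ((((R ∖ (R Δ P)) ∖ R) ∖ S) ∩ (R ∩ Q)) = {12}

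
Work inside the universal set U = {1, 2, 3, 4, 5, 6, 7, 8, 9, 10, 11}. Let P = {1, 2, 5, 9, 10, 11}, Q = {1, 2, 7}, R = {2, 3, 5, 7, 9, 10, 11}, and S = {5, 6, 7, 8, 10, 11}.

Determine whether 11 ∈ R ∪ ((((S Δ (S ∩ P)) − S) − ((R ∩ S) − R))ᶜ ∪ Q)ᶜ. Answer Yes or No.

Yes

11 ∈ S and 11 ∈ P, so 11 ∈ S ∩ P
11 ∈ S and 11 ∈ (S ∩ P), so 11 ∉ S Δ (S ∩ P)
11 ∉ (S Δ (S ∩ P)) and 11 ∈ S, so 11 ∉ (S Δ (S ∩ P)) − S
11 ∈ R and 11 ∈ S, so 11 ∈ R ∩ S
11 ∈ (R ∩ S) and 11 ∈ R, so 11 ∉ (R ∩ S) − R
11 ∉ ((S Δ (S ∩ P)) − S) and 11 ∉ ((R ∩ S) − R), so 11 ∉ ((S Δ (S ∩ P)) − S) − ((R ∩ S) − R)
11 ∈ (((S Δ (S ∩ P)) − S) − ((R ∩ S) − R))ᶜ since 11 ∉ (((S Δ (S ∩ P)) − S) − ((R ∩ S) − R))
11 ∈ (((S Δ (S ∩ P)) − S) − ((R ∩ S) − R))ᶜ and 11 ∉ Q, so 11 ∈ (((S Δ (S ∩ P)) − S) − ((R ∩ S) − R))ᶜ ∪ Q
11 ∉ ((((S Δ (S ∩ P)) − S) − ((R ∩ S) − R))ᶜ ∪ Q)ᶜ since 11 ∈ ((((S Δ (S ∩ P)) − S) − ((R ∩ S) − R))ᶜ ∪ Q)
11 ∈ R and 11 ∉ ((((S Δ (S ∩ P)) − S) − ((R ∩ S) − R))ᶜ ∪ Q)ᶜ, so 11 ∈ R ∪ ((((S Δ (S ∩ P)) − S) − ((R ∩ S) − R))ᶜ ∪ Q)ᶜ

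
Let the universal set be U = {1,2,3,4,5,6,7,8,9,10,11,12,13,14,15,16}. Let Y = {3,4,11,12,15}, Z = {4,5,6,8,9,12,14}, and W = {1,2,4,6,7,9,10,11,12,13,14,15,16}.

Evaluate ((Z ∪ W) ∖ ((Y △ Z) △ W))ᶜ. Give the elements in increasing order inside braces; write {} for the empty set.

{1,2,3,4,5,7,8,10,12,13,16}

Z ∪ W = {1,2,4,5,6,7,8,9,10,11,12,13,14,15,16}
Y △ Z = {3,5,6,8,9,11,14,15}
(Y △ Z) △ W = {1,2,3,4,5,7,8,10,12,13,16}
(Z ∪ W) ∖ ((Y △ Z) △ W) = {6,9,11,14,15}
((Z ∪ W) ∖ ((Y △ Z) △ W))ᶜ = {1,2,3,4,5,7,8,10,12,13,16}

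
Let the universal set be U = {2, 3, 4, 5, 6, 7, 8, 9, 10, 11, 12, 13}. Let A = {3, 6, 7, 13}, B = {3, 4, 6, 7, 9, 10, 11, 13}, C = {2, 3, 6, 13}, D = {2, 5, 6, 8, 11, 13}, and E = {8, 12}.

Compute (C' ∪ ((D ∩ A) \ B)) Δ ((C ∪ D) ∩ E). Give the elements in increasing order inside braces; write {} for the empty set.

{4, 5, 7, 9, 10, 11, 12}

C' = {4, 5, 7, 8, 9, 10, 11, 12}
D ∩ A = {6, 13}
(D ∩ A) \ B = {}
C' ∪ ((D ∩ A) \ B) = {4, 5, 7, 8, 9, 10, 11, 12}
C ∪ D = {2, 3, 5, 6, 8, 11, 13}
(C ∪ D) ∩ E = {8}
(C' ∪ ((D ∩ A) \ B)) Δ ((C ∪ D) ∩ E) = {4, 5, 7, 9, 10, 11, 12}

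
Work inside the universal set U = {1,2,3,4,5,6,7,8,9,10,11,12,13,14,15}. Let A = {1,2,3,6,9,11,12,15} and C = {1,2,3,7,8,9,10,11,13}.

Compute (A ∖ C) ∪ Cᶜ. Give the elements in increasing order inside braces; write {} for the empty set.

{4,5,6,12,14,15}

A ∖ C = {6,12,15}
Cᶜ = {4,5,6,12,14,15}
(A ∖ C) ∪ Cᶜ = {4,5,6,12,14,15}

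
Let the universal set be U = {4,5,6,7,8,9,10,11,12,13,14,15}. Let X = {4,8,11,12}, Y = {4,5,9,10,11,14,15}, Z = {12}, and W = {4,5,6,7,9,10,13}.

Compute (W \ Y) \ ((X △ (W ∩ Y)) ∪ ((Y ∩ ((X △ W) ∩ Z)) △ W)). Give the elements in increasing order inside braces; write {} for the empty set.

W \ Y = {6,7,13}
W ∩ Y = {4,5,9,10}
X △ (W ∩ Y) = {5,8,9,10,11,12}
X △ W = {5,6,7,8,9,10,11,12,13}
(X △ W) ∩ Z = {12}
Y ∩ ((X △ W) ∩ Z) = {}
(Y ∩ ((X △ W) ∩ Z)) △ W = {4,5,6,7,9,10,13}
(X △ (W ∩ Y)) ∪ ((Y ∩ ((X △ W) ∩ Z)) △ W) = {4,5,6,7,8,9,10,11,12,13}
(W \ Y) \ ((X △ (W ∩ Y)) ∪ ((Y ∩ ((X △ W) ∩ Z)) △ W)) = {}

{}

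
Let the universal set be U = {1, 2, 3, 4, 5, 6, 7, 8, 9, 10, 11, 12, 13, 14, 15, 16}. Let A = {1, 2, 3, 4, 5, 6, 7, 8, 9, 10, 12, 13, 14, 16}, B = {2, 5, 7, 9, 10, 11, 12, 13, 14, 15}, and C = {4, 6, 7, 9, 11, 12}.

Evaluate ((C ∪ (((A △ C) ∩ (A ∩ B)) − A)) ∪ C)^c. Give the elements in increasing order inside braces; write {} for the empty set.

{1, 2, 3, 5, 8, 10, 13, 14, 15, 16}

A △ C = {1, 2, 3, 5, 8, 10, 11, 13, 14, 16}
A ∩ B = {2, 5, 7, 9, 10, 12, 13, 14}
(A △ C) ∩ (A ∩ B) = {2, 5, 10, 13, 14}
((A △ C) ∩ (A ∩ B)) − A = {}
C ∪ (((A △ C) ∩ (A ∩ B)) − A) = {4, 6, 7, 9, 11, 12}
(C ∪ (((A △ C) ∩ (A ∩ B)) − A)) ∪ C = {4, 6, 7, 9, 11, 12}
((C ∪ (((A △ C) ∩ (A ∩ B)) − A)) ∪ C)^c = {1, 2, 3, 5, 8, 10, 13, 14, 15, 16}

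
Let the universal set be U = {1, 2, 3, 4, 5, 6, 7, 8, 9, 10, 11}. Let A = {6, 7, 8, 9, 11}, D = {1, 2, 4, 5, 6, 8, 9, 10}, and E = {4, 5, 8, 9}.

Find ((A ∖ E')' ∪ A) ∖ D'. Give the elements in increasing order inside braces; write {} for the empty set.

E' = {1, 2, 3, 6, 7, 10, 11}
A ∖ E' = {8, 9}
(A ∖ E')' = {1, 2, 3, 4, 5, 6, 7, 10, 11}
(A ∖ E')' ∪ A = {1, 2, 3, 4, 5, 6, 7, 8, 9, 10, 11}
D' = {3, 7, 11}
((A ∖ E')' ∪ A) ∖ D' = {1, 2, 4, 5, 6, 8, 9, 10}

{1, 2, 4, 5, 6, 8, 9, 10}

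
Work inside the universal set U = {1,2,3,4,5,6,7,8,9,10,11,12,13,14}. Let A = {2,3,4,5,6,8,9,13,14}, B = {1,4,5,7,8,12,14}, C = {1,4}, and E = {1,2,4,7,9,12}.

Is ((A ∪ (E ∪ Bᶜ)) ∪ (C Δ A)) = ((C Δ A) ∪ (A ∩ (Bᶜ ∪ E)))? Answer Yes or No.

No

Bᶜ = {2,3,6,9,10,11,13}
E ∪ Bᶜ = {1,2,3,4,6,7,9,10,11,12,13}
A ∪ (E ∪ Bᶜ) = {1,2,3,4,5,6,7,8,9,10,11,12,13,14}
C Δ A = {1,2,3,5,6,8,9,13,14}
(A ∪ (E ∪ Bᶜ)) ∪ (C Δ A) = {1,2,3,4,5,6,7,8,9,10,11,12,13,14}
Bᶜ ∪ E = {1,2,3,4,6,7,9,10,11,12,13}
A ∩ (Bᶜ ∪ E) = {2,3,4,6,9,13}
(C Δ A) ∪ (A ∩ (Bᶜ ∪ E)) = {1,2,3,4,5,6,8,9,13,14}
7 ∈ (A ∪ (E ∪ Bᶜ)) ∪ (C Δ A) but 7 ∉ (C Δ A) ∪ (A ∩ (Bᶜ ∪ E)), so they differ.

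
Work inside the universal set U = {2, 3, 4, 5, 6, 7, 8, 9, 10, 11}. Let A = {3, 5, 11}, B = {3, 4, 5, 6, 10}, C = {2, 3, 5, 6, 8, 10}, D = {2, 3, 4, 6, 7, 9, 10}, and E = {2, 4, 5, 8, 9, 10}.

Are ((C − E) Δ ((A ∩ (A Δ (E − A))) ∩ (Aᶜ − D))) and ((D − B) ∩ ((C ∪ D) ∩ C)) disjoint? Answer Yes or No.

C − E = {3, 6}
E − A = {2, 4, 8, 9, 10}
A Δ (E − A) = {2, 3, 4, 5, 8, 9, 10, 11}
A ∩ (A Δ (E − A)) = {3, 5, 11}
Aᶜ = {2, 4, 6, 7, 8, 9, 10}
Aᶜ − D = {8}
(A ∩ (A Δ (E − A))) ∩ (Aᶜ − D) = {}
(C − E) Δ ((A ∩ (A Δ (E − A))) ∩ (Aᶜ − D)) = {3, 6}
D − B = {2, 7, 9}
C ∪ D = {2, 3, 4, 5, 6, 7, 8, 9, 10}
(C ∪ D) ∩ C = {2, 3, 5, 6, 8, 10}
(D − B) ∩ ((C ∪ D) ∩ C) = {2}
{3, 6} and {2} share no elements.

Yes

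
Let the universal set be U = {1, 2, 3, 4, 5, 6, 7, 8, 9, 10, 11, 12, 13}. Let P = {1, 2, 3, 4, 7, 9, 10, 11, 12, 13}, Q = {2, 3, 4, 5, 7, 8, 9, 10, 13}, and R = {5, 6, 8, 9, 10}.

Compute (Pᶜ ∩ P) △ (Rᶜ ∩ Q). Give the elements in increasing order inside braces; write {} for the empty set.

Pᶜ = {5, 6, 8}
Pᶜ ∩ P = {}
Rᶜ = {1, 2, 3, 4, 7, 11, 12, 13}
Rᶜ ∩ Q = {2, 3, 4, 7, 13}
(Pᶜ ∩ P) △ (Rᶜ ∩ Q) = {2, 3, 4, 7, 13}

{2, 3, 4, 7, 13}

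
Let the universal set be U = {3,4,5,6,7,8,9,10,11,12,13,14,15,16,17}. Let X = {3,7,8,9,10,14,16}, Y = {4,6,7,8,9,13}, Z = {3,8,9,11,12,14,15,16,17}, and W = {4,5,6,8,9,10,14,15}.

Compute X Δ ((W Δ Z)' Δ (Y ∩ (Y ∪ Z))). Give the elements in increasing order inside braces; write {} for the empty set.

W Δ Z = {3,4,5,6,10,11,12,16,17}
(W Δ Z)' = {7,8,9,13,14,15}
Y ∪ Z = {3,4,6,7,8,9,11,12,13,14,15,16,17}
Y ∩ (Y ∪ Z) = {4,6,7,8,9,13}
(W Δ Z)' Δ (Y ∩ (Y ∪ Z)) = {4,6,14,15}
X Δ ((W Δ Z)' Δ (Y ∩ (Y ∪ Z))) = {3,4,6,7,8,9,10,15,16}

{3,4,6,7,8,9,10,15,16}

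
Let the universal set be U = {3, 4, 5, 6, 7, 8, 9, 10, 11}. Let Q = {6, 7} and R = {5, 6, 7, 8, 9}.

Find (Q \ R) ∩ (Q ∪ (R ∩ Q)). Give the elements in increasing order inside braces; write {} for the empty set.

{}

Q \ R = {}
R ∩ Q = {6, 7}
Q ∪ (R ∩ Q) = {6, 7}
(Q \ R) ∩ (Q ∪ (R ∩ Q)) = {}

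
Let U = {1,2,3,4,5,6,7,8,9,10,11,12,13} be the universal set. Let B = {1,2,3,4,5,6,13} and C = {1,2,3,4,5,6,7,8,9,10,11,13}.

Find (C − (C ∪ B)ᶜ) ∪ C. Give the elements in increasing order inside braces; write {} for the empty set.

C ∪ B = {1,2,3,4,5,6,7,8,9,10,11,13}
(C ∪ B)ᶜ = {12}
C − (C ∪ B)ᶜ = {1,2,3,4,5,6,7,8,9,10,11,13}
(C − (C ∪ B)ᶜ) ∪ C = {1,2,3,4,5,6,7,8,9,10,11,13}

{1,2,3,4,5,6,7,8,9,10,11,13}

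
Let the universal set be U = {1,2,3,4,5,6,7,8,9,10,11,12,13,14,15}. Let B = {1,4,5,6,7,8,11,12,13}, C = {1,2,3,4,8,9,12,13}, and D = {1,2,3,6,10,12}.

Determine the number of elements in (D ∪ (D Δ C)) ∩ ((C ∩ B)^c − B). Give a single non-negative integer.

4

D Δ C = {4,6,8,9,10,13}
D ∪ (D Δ C) = {1,2,3,4,6,8,9,10,12,13}
C ∩ B = {1,4,8,12,13}
(C ∩ B)^c = {2,3,5,6,7,9,10,11,14,15}
(C ∩ B)^c − B = {2,3,9,10,14,15}
(D ∪ (D Δ C)) ∩ ((C ∩ B)^c − B) = {2,3,9,10}
|(D ∪ (D Δ C)) ∩ ((C ∩ B)^c − B)| = 4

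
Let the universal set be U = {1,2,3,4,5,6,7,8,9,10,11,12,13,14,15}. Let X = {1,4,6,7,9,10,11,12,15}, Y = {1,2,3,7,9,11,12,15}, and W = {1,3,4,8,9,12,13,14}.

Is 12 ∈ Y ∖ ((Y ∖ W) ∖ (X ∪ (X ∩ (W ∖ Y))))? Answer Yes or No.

12 ∈ Y and 12 ∈ W, so 12 ∉ Y ∖ W
12 ∈ W and 12 ∈ Y, so 12 ∉ W ∖ Y
12 ∈ X and 12 ∉ (W ∖ Y), so 12 ∉ X ∩ (W ∖ Y)
12 ∈ X and 12 ∉ (X ∩ (W ∖ Y)), so 12 ∈ X ∪ (X ∩ (W ∖ Y))
12 ∉ (Y ∖ W) and 12 ∈ (X ∪ (X ∩ (W ∖ Y))), so 12 ∉ (Y ∖ W) ∖ (X ∪ (X ∩ (W ∖ Y)))
12 ∈ Y and 12 ∉ ((Y ∖ W) ∖ (X ∪ (X ∩ (W ∖ Y)))), so 12 ∈ Y ∖ ((Y ∖ W) ∖ (X ∪ (X ∩ (W ∖ Y))))

Yes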